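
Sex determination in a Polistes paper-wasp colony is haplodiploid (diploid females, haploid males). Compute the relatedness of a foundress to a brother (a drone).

Her haploid brother carries none of their father's genes and a random half of their mother's genome; that half matches the maternal half of her own genome with probability 1/2: r = 1/2 · 1/2 = 1/4.

0.25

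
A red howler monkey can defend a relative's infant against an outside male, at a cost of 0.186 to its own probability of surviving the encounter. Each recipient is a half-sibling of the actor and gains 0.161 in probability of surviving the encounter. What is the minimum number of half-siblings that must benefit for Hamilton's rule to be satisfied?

5

r to a half-sibling = 1/4 (half-sibs share one parent — one path of length 2: r = (1/2)^2 = 1/4).
Hamilton's rule: n·r·B > C  ⇒  n > C/(r·B) = 0.186/(0.25·0.161) = 4.621.
The smallest integer exceeding 4.621 is 5.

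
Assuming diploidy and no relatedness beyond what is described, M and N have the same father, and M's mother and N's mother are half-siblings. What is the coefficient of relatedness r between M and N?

With two independent routes of shared ancestry, r is the sum of the two contributions.
M and N are related in two ways: half-sibs through their shared father (r = 1/4) and half first cousins through their mothers (r = 1/16).
r = 1/4 + 1/16 = 5/16 = 0.3125.

0.3125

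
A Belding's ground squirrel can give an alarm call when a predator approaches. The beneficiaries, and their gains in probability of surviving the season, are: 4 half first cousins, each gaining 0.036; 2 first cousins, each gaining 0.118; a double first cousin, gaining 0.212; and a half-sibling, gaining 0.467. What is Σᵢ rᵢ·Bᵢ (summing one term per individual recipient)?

0.20825

r to a half first cousin = 1/16 (half first cousins share one grandparent — one path of length 4: r = (1/2)^4 = 1/16).
r to a first cousin = 0.125 (first cousins share one grandparent pair — two paths of length 4: r = 2·(1/2)^4 = 1/8).
r to a double first cousin = 1/4 (double first cousins share both grandparent pairs — four paths of length 4: r = 4·(1/2)^4 = 1/4).
r to a half-sibling = 1/4 (half-sibs share one parent — one path of length 2: r = (1/2)^2 = 1/4).
Summing one r·B term per recipient: 4·0.0625·0.036 + 2·0.125·0.118 + 1·0.25·0.212 + 1·0.25·0.467 = 0.20825.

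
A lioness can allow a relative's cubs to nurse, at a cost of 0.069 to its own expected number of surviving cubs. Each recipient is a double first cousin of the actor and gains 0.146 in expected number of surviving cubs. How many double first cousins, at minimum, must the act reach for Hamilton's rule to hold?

r to a double first cousin = 1/4 (double first cousins share both grandparent pairs — four paths of length 4: r = 4·(1/2)^4 = 1/4).
Hamilton's rule: n·r·B > C  ⇒  n > C/(r·B) = 0.069/(0.25·0.146) = 1.89.
The smallest integer exceeding 1.89 is 2.

2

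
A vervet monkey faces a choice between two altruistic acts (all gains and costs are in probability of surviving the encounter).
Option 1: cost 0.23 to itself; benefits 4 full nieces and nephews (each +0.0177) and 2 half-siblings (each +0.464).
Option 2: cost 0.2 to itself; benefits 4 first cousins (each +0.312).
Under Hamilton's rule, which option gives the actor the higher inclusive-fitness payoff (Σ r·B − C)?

Option 1

Option 1: r to a full niece or nephew = 0.25.
Option 1: r to a half-sibling = 0.25.
Option 1: Σ r·B − C = (4·0.25·0.0177 + 2·0.25·0.464) − 0.23 = 0.0197.
Option 2: r to a first cousin = 0.125.
Option 2: Σ r·B − C = (4·0.125·0.312) − 0.2 = -0.044.
Option 1 has the higher net inclusive-fitness payoff.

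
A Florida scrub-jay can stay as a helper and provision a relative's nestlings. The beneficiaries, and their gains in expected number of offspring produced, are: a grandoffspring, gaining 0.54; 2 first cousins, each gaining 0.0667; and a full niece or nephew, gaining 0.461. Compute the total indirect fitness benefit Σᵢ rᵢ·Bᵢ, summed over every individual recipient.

r to a grandoffspring = 0.25 (two parent–offspring links: r = (1/2)^2 = 1/4).
r to a first cousin = 1/8 (first cousins share one grandparent pair — two paths of length 4: r = 2·(1/2)^4 = 1/8).
r to a full niece or nephew = 0.25 (full aunt/uncle↔niece/nephew: two paths of length 3 through the shared grandparent pair: r = 2·(1/2)^3 = 1/4).
Summing one r·B term per recipient: 1·0.25·0.54 + 2·0.125·0.0667 + 1·0.25·0.461 = 0.266925.

0.266925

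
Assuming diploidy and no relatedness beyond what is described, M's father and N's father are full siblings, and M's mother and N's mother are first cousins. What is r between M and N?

0.15625

Wright's path rule: contributions from independent ancestry routes add.
M and N are related in two ways: first cousins through their fathers (r = 1/8) and second cousins through their mothers (r = 1/32).
r = 1/8 + 1/32 = 0.15625.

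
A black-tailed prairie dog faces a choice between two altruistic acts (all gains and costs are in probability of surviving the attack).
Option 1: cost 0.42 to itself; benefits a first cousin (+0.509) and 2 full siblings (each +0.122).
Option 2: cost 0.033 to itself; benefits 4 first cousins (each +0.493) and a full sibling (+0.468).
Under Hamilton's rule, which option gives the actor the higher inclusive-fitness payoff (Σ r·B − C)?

Option 2

Option 1: r to a first cousin = 0.125.
Option 1: r to a full sibling = 0.5.
Option 1: Σ r·B − C = (1·0.125·0.509 + 2·0.5·0.122) − 0.42 = -0.234375.
Option 2: r to a first cousin = 0.125.
Option 2: r to a full sibling = 0.5.
Option 2: Σ r·B − C = (4·0.125·0.493 + 1·0.5·0.468) − 0.033 = 0.4475.
Option 2 has the higher net inclusive-fitness payoff.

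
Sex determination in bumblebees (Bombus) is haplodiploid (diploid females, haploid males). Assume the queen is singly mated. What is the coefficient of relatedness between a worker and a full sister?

Haplodiploid full sisters inherit their father's entire haploid genome identically (contributing 1/2) and on average half of their mother's contribution (1/2 · 1/2 = 1/4); r = 1/2 + 1/4 = 3/4.

0.75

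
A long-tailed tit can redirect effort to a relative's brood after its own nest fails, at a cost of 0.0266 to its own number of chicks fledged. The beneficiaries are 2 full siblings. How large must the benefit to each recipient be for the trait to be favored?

r to a full sibling = 1/2 (full sibs share both parents — two paths of length 2: r = 2·(1/2)^2 = 1/2).
Hamilton's rule with n recipients of equal r: n·r·B > C, so B > C/(n·r) = 0.0266/(2·0.5) = 0.0266.

0.0266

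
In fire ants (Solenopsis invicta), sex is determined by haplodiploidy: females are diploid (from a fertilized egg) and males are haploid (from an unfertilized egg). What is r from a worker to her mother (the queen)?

0.5

One meiotic link between diploid queen and diploid daughter: r = 1/2.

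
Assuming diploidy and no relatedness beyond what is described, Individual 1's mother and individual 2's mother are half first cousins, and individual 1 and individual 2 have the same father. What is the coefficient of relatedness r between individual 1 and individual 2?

With two independent routes of shared ancestry, r is the sum of the two contributions.
Individual 1 and individual 2 are related in two ways: half second cousins through their mothers (r = 1/64) and half-sibs through their shared father (r = 1/4).
r = 1/64 + 1/4 = 0.265625.

0.265625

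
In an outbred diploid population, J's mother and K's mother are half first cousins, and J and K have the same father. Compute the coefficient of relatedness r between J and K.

0.265625

With two independent routes of shared ancestry, r is the sum of the two contributions.
J and K are related in two ways: half second cousins through their mothers (r = 1/64) and half-sibs through their shared father (r = 1/4).
r = 1/64 + 1/4 = 17/64 = 0.265625.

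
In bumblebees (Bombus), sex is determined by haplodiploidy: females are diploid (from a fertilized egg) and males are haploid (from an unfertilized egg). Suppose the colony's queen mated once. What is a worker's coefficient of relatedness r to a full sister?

0.75

Haplodiploid full sisters inherit their father's entire haploid genome identically (contributing 1/2) and on average half of their mother's contribution (1/2 · 1/2 = 1/4); r = 1/2 + 1/4 = 3/4.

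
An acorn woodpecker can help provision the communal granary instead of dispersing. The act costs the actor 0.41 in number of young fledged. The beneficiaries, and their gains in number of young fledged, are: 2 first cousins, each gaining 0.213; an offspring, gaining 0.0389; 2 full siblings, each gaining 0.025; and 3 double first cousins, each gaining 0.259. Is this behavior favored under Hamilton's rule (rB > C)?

Hamilton's rule: the trait is favored when the sum of r·B over every recipient exceeds the actor's cost C.
r to a first cousin = 0.125 (first cousins share one grandparent pair — two paths of length 4: r = 2·(1/2)^4 = 1/8).
r to an offspring = 1/2 (one parent–offspring link: r = (1/2)^1 = 1/2).
r to a full sibling = 0.5 (full sibs share both parents — two paths of length 2: r = 2·(1/2)^2 = 1/2).
r to a double first cousin = 0.25 (double first cousins share both grandparent pairs — four paths of length 4: r = 4·(1/2)^4 = 1/4).
Summing one r·B term per recipient: 2·0.125·0.213 + 1·0.5·0.0389 + 2·0.5·0.025 + 3·0.25·0.259 = 0.29195.
0.29195 < 0.41: the indirect benefit is less than the cost.

No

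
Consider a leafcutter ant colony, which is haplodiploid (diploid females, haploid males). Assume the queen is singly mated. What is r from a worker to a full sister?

0.75

Haplodiploid full sisters inherit their father's entire haploid genome identically (contributing 1/2) and on average half of their mother's contribution (1/2 · 1/2 = 1/4); r = 1/2 + 1/4 = 3/4.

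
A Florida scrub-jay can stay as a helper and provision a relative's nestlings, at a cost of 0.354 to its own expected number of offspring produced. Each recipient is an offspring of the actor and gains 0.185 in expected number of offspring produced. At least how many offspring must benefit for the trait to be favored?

r to an offspring = 0.5 (one parent–offspring link: r = (1/2)^1 = 1/2).
Hamilton's rule: n·r·B > C  ⇒  n > C/(r·B) = 0.354/(0.5·0.185) = 3.827.
The smallest integer exceeding 3.827 is 4.

4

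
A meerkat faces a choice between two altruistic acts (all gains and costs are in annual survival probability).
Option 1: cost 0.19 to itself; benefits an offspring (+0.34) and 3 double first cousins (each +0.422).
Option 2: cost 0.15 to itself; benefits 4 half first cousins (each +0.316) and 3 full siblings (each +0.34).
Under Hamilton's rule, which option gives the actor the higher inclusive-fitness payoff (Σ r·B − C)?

Option 1: r to an offspring = 0.5.
Option 1: r to a double first cousin = 0.25.
Option 1: Σ r·B − C = (1·0.5·0.34 + 3·0.25·0.422) − 0.19 = 0.2965.
Option 2: r to a half first cousin = 0.0625.
Option 2: r to a full sibling = 0.5.
Option 2: Σ r·B − C = (4·0.0625·0.316 + 3·0.5·0.34) − 0.15 = 0.439.
Option 2 has the higher net inclusive-fitness payoff.

Option 2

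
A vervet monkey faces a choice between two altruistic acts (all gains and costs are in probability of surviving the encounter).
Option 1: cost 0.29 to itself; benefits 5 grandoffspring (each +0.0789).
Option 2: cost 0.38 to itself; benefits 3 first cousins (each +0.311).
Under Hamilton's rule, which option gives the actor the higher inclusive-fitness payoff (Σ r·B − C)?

Option 1: r to a grandoffspring = 0.25.
Option 1: Σ r·B − C = (5·0.25·0.0789) − 0.29 = -0.191375.
Option 2: r to a first cousin = 0.125.
Option 2: Σ r·B − C = (3·0.125·0.311) − 0.38 = -0.263375.
Option 1 has the higher net inclusive-fitness payoff.

Option 1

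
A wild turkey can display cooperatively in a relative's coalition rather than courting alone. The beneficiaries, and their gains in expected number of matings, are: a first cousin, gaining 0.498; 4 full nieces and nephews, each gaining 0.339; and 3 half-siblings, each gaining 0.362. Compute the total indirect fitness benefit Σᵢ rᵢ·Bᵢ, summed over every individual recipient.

0.67275

r to a first cousin = 0.125 (first cousins share one grandparent pair — two paths of length 4: r = 2·(1/2)^4 = 1/8).
r to a full niece or nephew = 0.25 (full aunt/uncle↔niece/nephew: two paths of length 3 through the shared grandparent pair: r = 2·(1/2)^3 = 1/4).
r to a half-sibling = 0.25 (half-sibs share one parent — one path of length 2: r = (1/2)^2 = 1/4).
Summing one r·B term per recipient: 1·0.125·0.498 + 4·0.25·0.339 + 3·0.25·0.362 = 0.67275.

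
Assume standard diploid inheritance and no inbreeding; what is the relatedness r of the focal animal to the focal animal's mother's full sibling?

0.25

Each parent–offspring link contributes a factor of 1/2, and independent paths through distinct common ancestors add.
Full aunt/uncle↔niece/nephew: two paths of length 3 through the shared grandparent pair: r = 2·(1/2)^3 = 1/4.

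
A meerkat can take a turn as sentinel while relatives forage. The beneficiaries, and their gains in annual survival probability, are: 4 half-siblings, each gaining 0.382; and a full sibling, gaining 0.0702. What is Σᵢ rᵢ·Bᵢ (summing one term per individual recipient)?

r to a half-sibling = 1/4 (half-sibs share one parent — one path of length 2: r = (1/2)^2 = 1/4).
r to a full sibling = 1/2 (full sibs share both parents — two paths of length 2: r = 2·(1/2)^2 = 1/2).
Summing one r·B term per recipient: 4·0.25·0.382 + 1·0.5·0.0702 = 0.4171.

0.4171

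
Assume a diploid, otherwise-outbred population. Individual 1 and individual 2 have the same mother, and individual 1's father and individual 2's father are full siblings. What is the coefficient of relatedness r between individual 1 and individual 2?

0.375

With two independent routes of shared ancestry, r is the sum of the two contributions.
Individual 1 and individual 2 are related in two ways: half-sibs through their shared mother (r = 1/4) and first cousins through their fathers (r = 1/8).
r = 1/4 + 1/8 = 3/8 = 0.375.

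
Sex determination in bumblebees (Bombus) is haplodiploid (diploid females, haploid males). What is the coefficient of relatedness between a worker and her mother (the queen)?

0.5

One meiotic link between diploid queen and diploid daughter: r = 1/2.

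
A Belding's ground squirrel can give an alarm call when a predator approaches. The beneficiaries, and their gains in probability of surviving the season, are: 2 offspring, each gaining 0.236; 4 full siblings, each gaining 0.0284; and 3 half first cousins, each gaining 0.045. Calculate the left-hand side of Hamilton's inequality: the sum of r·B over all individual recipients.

0.3012375

r to an offspring = 1/2 (one parent–offspring link: r = (1/2)^1 = 1/2).
r to a full sibling = 0.5 (full sibs share both parents — two paths of length 2: r = 2·(1/2)^2 = 1/2).
r to a half first cousin = 1/16 (half first cousins share one grandparent — one path of length 4: r = (1/2)^4 = 1/16).
Summing one r·B term per recipient: 2·0.5·0.236 + 4·0.5·0.0284 + 3·0.0625·0.045 = 0.3012375.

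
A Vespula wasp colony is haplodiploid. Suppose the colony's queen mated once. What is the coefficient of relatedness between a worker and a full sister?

Haplodiploid full sisters inherit their father's entire haploid genome identically (contributing 1/2) and on average half of their mother's contribution (1/2 · 1/2 = 1/4); r = 1/2 + 1/4 = 3/4.

0.75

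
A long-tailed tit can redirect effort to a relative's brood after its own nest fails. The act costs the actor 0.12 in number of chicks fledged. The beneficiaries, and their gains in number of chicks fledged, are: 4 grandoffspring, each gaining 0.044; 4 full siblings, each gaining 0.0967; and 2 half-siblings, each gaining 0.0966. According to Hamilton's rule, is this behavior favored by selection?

Yes

Hamilton's rule: the trait is favored when the sum of r·B over every recipient exceeds the actor's cost C.
r to a grandoffspring = 0.25 (two parent–offspring links: r = (1/2)^2 = 1/4).
r to a full sibling = 1/2 (full sibs share both parents — two paths of length 2: r = 2·(1/2)^2 = 1/2).
r to a half-sibling = 1/4 (half-sibs share one parent — one path of length 2: r = (1/2)^2 = 1/4).
Summing one r·B term per recipient: 4·0.25·0.044 + 4·0.5·0.0967 + 2·0.25·0.0966 = 0.2857.
0.2857 > 0.12: the indirect benefit exceeds the cost.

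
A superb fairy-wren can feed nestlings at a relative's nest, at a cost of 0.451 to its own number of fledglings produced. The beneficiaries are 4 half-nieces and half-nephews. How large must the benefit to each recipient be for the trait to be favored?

0.902

r to a half-niece or half-nephew = 1/8 (half-aunt/uncle↔niece/nephew: one path of length 3: r = (1/2)^3 = 1/8).
Hamilton's rule with n recipients of equal r: n·r·B > C, so B > C/(n·r) = 0.451/(4·0.125) = 0.902.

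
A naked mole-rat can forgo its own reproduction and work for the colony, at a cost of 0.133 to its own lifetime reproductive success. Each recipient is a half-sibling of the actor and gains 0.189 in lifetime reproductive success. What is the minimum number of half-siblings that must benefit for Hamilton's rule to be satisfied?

r to a half-sibling = 1/4 (half-sibs share one parent — one path of length 2: r = (1/2)^2 = 1/4).
Hamilton's rule: n·r·B > C  ⇒  n > C/(r·B) = 0.133/(0.25·0.189) = 2.815.
The smallest integer exceeding 2.815 is 3.

3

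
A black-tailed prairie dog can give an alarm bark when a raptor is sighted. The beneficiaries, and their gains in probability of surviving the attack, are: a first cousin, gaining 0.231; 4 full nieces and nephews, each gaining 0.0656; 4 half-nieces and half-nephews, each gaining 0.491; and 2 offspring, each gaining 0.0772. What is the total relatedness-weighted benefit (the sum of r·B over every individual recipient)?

r to a first cousin = 0.125 (first cousins share one grandparent pair — two paths of length 4: r = 2·(1/2)^4 = 1/8).
r to a full niece or nephew = 0.25 (full aunt/uncle↔niece/nephew: two paths of length 3 through the shared grandparent pair: r = 2·(1/2)^3 = 1/4).
r to a half-niece or half-nephew = 0.125 (half-aunt/uncle↔niece/nephew: one path of length 3: r = (1/2)^3 = 1/8).
r to an offspring = 1/2 (one parent–offspring link: r = (1/2)^1 = 1/2).
Summing one r·B term per recipient: 1·0.125·0.231 + 4·0.25·0.0656 + 4·0.125·0.491 + 2·0.5·0.0772 = 0.417175.

0.417175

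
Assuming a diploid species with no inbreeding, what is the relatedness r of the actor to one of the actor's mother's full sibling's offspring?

Each parent–offspring link contributes a factor of 1/2, and independent paths through distinct common ancestors add.
First cousins share one grandparent pair — two paths of length 4: r = 2·(1/2)^4 = 1/8.

0.125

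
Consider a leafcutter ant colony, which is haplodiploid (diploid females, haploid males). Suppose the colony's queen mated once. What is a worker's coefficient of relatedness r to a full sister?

0.75

Haplodiploid full sisters inherit their father's entire haploid genome identically (contributing 1/2) and on average half of their mother's contribution (1/2 · 1/2 = 1/4); r = 1/2 + 1/4 = 3/4.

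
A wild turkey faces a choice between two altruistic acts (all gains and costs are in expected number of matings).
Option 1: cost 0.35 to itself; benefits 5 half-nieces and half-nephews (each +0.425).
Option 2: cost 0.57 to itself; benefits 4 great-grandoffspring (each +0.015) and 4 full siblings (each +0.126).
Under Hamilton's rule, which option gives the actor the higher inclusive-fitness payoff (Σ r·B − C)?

Option 1: r to a half-niece or half-nephew = 0.125.
Option 1: Σ r·B − C = (5·0.125·0.425) − 0.35 = -0.084375.
Option 2: r to a great-grandoffspring = 0.125.
Option 2: r to a full sibling = 0.5.
Option 2: Σ r·B − C = (4·0.125·0.015 + 4·0.5·0.126) − 0.57 = -0.3105.
Option 1 has the higher net inclusive-fitness payoff.

Option 1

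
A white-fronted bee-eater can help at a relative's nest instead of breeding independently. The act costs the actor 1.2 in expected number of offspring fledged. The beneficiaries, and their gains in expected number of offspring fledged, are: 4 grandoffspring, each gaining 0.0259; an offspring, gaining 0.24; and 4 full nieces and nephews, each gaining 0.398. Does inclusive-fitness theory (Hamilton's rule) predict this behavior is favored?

Hamilton's rule: the trait is favored when the sum of r·B over every recipient exceeds the actor's cost C.
r to a grandoffspring = 0.25 (two parent–offspring links: r = (1/2)^2 = 1/4).
r to an offspring = 0.5 (one parent–offspring link: r = (1/2)^1 = 1/2).
r to a full niece or nephew = 1/4 (full aunt/uncle↔niece/nephew: two paths of length 3 through the shared grandparent pair: r = 2·(1/2)^3 = 1/4).
Summing one r·B term per recipient: 4·0.25·0.0259 + 1·0.5·0.24 + 4·0.25·0.398 = 0.5439.
0.5439 < 1.2: the indirect benefit is less than the cost.

No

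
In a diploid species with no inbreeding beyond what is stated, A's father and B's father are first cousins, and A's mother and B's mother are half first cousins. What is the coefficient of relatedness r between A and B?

0.046875

Independent pedigree routes through distinct common ancestors add.
A and B are related in two ways: second cousins through their fathers (r = 1/32) and half second cousins through their mothers (r = 1/64).
r = 1/32 + 1/64 = 0.046875.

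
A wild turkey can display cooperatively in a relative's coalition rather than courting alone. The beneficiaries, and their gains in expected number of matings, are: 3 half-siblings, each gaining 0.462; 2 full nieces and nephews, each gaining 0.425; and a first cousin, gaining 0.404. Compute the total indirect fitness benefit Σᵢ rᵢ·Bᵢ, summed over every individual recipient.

r to a half-sibling = 1/4 (half-sibs share one parent — one path of length 2: r = (1/2)^2 = 1/4).
r to a full niece or nephew = 0.25 (full aunt/uncle↔niece/nephew: two paths of length 3 through the shared grandparent pair: r = 2·(1/2)^3 = 1/4).
r to a first cousin = 1/8 (first cousins share one grandparent pair — two paths of length 4: r = 2·(1/2)^4 = 1/8).
Summing one r·B term per recipient: 3·0.25·0.462 + 2·0.25·0.425 + 1·0.125·0.404 = 0.6095.

0.6095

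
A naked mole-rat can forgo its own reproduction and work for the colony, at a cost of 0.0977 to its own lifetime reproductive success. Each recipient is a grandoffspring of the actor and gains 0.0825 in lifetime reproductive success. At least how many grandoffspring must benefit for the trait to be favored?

5

r to a grandoffspring = 0.25 (two parent–offspring links: r = (1/2)^2 = 1/4).
Hamilton's rule: n·r·B > C  ⇒  n > C/(r·B) = 0.0977/(0.25·0.0825) = 4.737.
The smallest integer exceeding 4.737 is 5.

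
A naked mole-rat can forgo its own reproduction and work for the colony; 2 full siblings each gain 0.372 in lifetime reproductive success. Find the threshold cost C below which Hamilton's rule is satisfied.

r to a full sibling = 1/2 (full sibs share both parents — two paths of length 2: r = 2·(1/2)^2 = 1/2).
Hamilton's rule: n·r·B > C, so the trait is favored while C < n·r·B = 2·0.5·0.372 = 0.372.

0.372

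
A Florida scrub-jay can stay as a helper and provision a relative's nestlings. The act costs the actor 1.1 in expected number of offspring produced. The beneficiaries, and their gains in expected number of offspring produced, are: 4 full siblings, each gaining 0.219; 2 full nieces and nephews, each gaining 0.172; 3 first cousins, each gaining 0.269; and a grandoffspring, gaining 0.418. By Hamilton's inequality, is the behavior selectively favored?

No

Hamilton's rule: the trait is favored when the sum of r·B over every recipient exceeds the actor's cost C.
r to a full sibling = 1/2 (full sibs share both parents — two paths of length 2: r = 2·(1/2)^2 = 1/2).
r to a full niece or nephew = 0.25 (full aunt/uncle↔niece/nephew: two paths of length 3 through the shared grandparent pair: r = 2·(1/2)^3 = 1/4).
r to a first cousin = 0.125 (first cousins share one grandparent pair — two paths of length 4: r = 2·(1/2)^4 = 1/8).
r to a grandoffspring = 1/4 (two parent–offspring links: r = (1/2)^2 = 1/4).
Summing one r·B term per recipient: 4·0.5·0.219 + 2·0.25·0.172 + 3·0.125·0.269 + 1·0.25·0.418 = 0.729375.
0.729375 < 1.1: the indirect benefit is less than the cost.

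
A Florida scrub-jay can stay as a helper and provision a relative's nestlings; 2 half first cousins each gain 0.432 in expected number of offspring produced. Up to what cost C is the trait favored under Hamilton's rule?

r to a half first cousin = 1/16 (half first cousins share one grandparent — one path of length 4: r = (1/2)^4 = 1/16).
Hamilton's rule: n·r·B > C, so the trait is favored while C < n·r·B = 2·0.0625·0.432 = 0.054.

0.054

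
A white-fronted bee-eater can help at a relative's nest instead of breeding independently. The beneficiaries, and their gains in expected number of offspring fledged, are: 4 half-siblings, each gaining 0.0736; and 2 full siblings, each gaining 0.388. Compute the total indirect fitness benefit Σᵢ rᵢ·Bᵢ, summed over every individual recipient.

r to a half-sibling = 0.25 (half-sibs share one parent — one path of length 2: r = (1/2)^2 = 1/4).
r to a full sibling = 1/2 (full sibs share both parents — two paths of length 2: r = 2·(1/2)^2 = 1/2).
Summing one r·B term per recipient: 4·0.25·0.0736 + 2·0.5·0.388 = 0.4616.

0.4616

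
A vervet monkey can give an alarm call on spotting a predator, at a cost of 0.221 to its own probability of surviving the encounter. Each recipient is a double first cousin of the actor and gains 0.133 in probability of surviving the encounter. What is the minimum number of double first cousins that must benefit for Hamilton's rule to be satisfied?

7

r to a double first cousin = 1/4 (double first cousins share both grandparent pairs — four paths of length 4: r = 4·(1/2)^4 = 1/4).
Hamilton's rule: n·r·B > C  ⇒  n > C/(r·B) = 0.221/(0.25·0.133) = 6.647.
The smallest integer exceeding 6.647 is 7.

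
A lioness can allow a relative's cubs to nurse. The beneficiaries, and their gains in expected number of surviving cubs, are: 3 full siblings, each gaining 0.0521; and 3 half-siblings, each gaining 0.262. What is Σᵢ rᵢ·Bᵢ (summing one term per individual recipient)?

0.27465

r to a full sibling = 1/2 (full sibs share both parents — two paths of length 2: r = 2·(1/2)^2 = 1/2).
r to a half-sibling = 0.25 (half-sibs share one parent — one path of length 2: r = (1/2)^2 = 1/4).
Summing one r·B term per recipient: 3·0.5·0.0521 + 3·0.25·0.262 = 0.27465.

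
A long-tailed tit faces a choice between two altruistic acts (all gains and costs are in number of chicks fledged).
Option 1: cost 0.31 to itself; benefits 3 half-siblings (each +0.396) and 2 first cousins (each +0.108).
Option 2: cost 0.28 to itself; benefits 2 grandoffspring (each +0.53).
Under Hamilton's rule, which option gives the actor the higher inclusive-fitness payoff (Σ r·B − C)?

Option 1

Option 1: r to a half-sibling = 0.25.
Option 1: r to a first cousin = 0.125.
Option 1: Σ r·B − C = (3·0.25·0.396 + 2·0.125·0.108) − 0.31 = 0.014.
Option 2: r to a grandoffspring = 0.25.
Option 2: Σ r·B − C = (2·0.25·0.53) − 0.28 = -0.015.
Option 1 has the higher net inclusive-fitness payoff.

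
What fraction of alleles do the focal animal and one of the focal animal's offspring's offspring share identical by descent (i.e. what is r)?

0.25

Each parent–offspring link contributes a factor of 1/2, and independent paths through distinct common ancestors add.
Two parent–offspring links: r = (1/2)^2 = 1/4.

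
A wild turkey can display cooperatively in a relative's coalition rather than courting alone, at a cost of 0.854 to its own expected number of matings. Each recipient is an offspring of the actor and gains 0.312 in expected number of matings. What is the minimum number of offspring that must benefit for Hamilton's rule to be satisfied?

6

r to an offspring = 1/2 (one parent–offspring link: r = (1/2)^1 = 1/2).
Hamilton's rule: n·r·B > C  ⇒  n > C/(r·B) = 0.854/(0.5·0.312) = 5.474.
The smallest integer exceeding 5.474 is 6.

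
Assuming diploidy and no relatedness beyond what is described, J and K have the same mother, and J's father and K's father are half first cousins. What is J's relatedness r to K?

Relatedness sums over independent paths through distinct common ancestors.
J and K are related in two ways: half-sibs through their shared mother (r = 1/4) and half second cousins through their fathers (r = 1/64).
r = 1/4 + 1/64 = 0.265625.

0.265625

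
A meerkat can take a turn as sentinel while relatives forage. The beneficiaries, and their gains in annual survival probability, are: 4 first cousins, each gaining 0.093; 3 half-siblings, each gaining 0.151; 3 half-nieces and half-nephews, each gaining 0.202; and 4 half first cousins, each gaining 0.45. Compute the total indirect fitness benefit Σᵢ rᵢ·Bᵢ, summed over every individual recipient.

r to a first cousin = 0.125 (first cousins share one grandparent pair — two paths of length 4: r = 2·(1/2)^4 = 1/8).
r to a half-sibling = 1/4 (half-sibs share one parent — one path of length 2: r = (1/2)^2 = 1/4).
r to a half-niece or half-nephew = 1/8 (half-aunt/uncle↔niece/nephew: one path of length 3: r = (1/2)^3 = 1/8).
r to a half first cousin = 1/16 (half first cousins share one grandparent — one path of length 4: r = (1/2)^4 = 1/16).
Summing one r·B term per recipient: 4·0.125·0.093 + 3·0.25·0.151 + 3·0.125·0.202 + 4·0.0625·0.45 = 0.348.

0.348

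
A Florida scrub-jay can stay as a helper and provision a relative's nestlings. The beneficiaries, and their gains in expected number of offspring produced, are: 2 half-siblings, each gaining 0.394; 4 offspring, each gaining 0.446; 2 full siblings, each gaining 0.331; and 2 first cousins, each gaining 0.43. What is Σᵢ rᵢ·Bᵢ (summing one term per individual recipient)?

r to a half-sibling = 0.25 (half-sibs share one parent — one path of length 2: r = (1/2)^2 = 1/4).
r to an offspring = 1/2 (one parent–offspring link: r = (1/2)^1 = 1/2).
r to a full sibling = 0.5 (full sibs share both parents — two paths of length 2: r = 2·(1/2)^2 = 1/2).
r to a first cousin = 0.125 (first cousins share one grandparent pair — two paths of length 4: r = 2·(1/2)^4 = 1/8).
Summing one r·B term per recipient: 2·0.25·0.394 + 4·0.5·0.446 + 2·0.5·0.331 + 2·0.125·0.43 = 1.5275.

1.5275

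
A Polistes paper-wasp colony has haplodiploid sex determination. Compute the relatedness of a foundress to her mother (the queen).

One meiotic link between diploid queen and diploid daughter: r = 1/2.

0.5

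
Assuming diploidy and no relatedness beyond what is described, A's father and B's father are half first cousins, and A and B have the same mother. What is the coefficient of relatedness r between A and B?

0.265625

Relatedness sums over independent paths through distinct common ancestors.
A and B are related in two ways: half second cousins through their fathers (r = 1/64) and half-sibs through their shared mother (r = 1/4).
r = 1/64 + 1/4 = 0.265625.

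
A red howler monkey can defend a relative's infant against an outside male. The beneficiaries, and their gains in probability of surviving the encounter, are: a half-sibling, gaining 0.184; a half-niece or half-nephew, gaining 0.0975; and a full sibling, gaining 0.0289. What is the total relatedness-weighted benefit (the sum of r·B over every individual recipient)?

r to a half-sibling = 1/4 (half-sibs share one parent — one path of length 2: r = (1/2)^2 = 1/4).
r to a half-niece or half-nephew = 1/8 (half-aunt/uncle↔niece/nephew: one path of length 3: r = (1/2)^3 = 1/8).
r to a full sibling = 1/2 (full sibs share both parents — two paths of length 2: r = 2·(1/2)^2 = 1/2).
Summing one r·B term per recipient: 1·0.25·0.184 + 1·0.125·0.0975 + 1·0.5·0.0289 = 0.0726375.

0.0726375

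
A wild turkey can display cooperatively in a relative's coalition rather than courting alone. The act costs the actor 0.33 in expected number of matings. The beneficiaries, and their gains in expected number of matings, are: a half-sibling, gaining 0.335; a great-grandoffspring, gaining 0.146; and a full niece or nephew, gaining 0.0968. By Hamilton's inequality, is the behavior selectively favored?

No

Hamilton's rule: the trait is favored when the sum of r·B over every recipient exceeds the actor's cost C.
r to a half-sibling = 0.25 (half-sibs share one parent — one path of length 2: r = (1/2)^2 = 1/4).
r to a great-grandoffspring = 1/8 (three parent–offspring links: r = (1/2)^3 = 1/8).
r to a full niece or nephew = 1/4 (full aunt/uncle↔niece/nephew: two paths of length 3 through the shared grandparent pair: r = 2·(1/2)^3 = 1/4).
Summing one r·B term per recipient: 1·0.25·0.335 + 1·0.125·0.146 + 1·0.25·0.0968 = 0.1262.
0.1262 < 0.33: the indirect benefit is less than the cost.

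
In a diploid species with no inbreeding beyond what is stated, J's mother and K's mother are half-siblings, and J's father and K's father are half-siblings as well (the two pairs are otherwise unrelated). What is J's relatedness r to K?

0.125

Relatedness sums over independent paths through distinct common ancestors.
J and K are related in two ways: half first cousins through their mothers (r = 1/16) and half first cousins through their fathers (r = 1/16).
r = 1/16 + 1/16 = 1/8 = 0.125.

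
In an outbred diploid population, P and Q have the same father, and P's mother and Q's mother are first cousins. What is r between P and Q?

0.28125

Relatedness sums over independent paths through distinct common ancestors.
P and Q are related in two ways: half-sibs through their shared father (r = 1/4) and second cousins through their mothers (r = 1/32).
r = 1/4 + 1/32 = 0.28125.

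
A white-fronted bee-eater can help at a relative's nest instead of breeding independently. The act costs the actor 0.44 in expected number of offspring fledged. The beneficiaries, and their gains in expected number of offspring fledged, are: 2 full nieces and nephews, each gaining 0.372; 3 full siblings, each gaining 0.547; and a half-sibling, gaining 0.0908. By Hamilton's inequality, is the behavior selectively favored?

Hamilton's rule: the trait is favored when the sum of r·B over every recipient exceeds the actor's cost C.
r to a full niece or nephew = 0.25 (full aunt/uncle↔niece/nephew: two paths of length 3 through the shared grandparent pair: r = 2·(1/2)^3 = 1/4).
r to a full sibling = 1/2 (full sibs share both parents — two paths of length 2: r = 2·(1/2)^2 = 1/2).
r to a half-sibling = 1/4 (half-sibs share one parent — one path of length 2: r = (1/2)^2 = 1/4).
Summing one r·B term per recipient: 2·0.25·0.372 + 3·0.5·0.547 + 1·0.25·0.0908 = 1.0292.
1.0292 > 0.44: the indirect benefit exceeds the cost.

Yes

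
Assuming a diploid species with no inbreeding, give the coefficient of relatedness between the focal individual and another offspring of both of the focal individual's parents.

0.5

Each parent–offspring link contributes a factor of 1/2, and independent paths through distinct common ancestors add.
Full sibs share both parents — two paths of length 2: r = 2·(1/2)^2 = 1/2.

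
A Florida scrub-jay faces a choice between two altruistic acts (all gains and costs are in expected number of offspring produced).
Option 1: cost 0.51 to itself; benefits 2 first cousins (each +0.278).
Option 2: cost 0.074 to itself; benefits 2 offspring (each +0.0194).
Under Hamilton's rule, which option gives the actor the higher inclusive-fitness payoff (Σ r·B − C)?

Option 2

Option 1: r to a first cousin = 0.125.
Option 1: Σ r·B − C = (2·0.125·0.278) − 0.51 = -0.4405.
Option 2: r to an offspring = 0.5.
Option 2: Σ r·B − C = (2·0.5·0.0194) − 0.074 = -0.0546.
Option 2 has the higher net inclusive-fitness payoff.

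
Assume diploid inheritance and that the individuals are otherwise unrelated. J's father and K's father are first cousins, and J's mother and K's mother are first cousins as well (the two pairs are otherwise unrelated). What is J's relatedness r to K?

0.0625

Independent pedigree routes through distinct common ancestors add.
J and K are related in two ways: second cousins through their fathers (r = 1/32) and second cousins through their mothers (r = 1/32).
r = 1/32 + 1/32 = 1/16 = 0.0625.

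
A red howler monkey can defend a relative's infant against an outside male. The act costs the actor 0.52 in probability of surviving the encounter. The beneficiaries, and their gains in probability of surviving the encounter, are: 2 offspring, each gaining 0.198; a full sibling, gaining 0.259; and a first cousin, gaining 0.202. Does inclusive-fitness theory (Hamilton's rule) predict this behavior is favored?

Hamilton's rule: the trait is favored when the sum of r·B over every recipient exceeds the actor's cost C.
r to an offspring = 1/2 (one parent–offspring link: r = (1/2)^1 = 1/2).
r to a full sibling = 0.5 (full sibs share both parents — two paths of length 2: r = 2·(1/2)^2 = 1/2).
r to a first cousin = 0.125 (first cousins share one grandparent pair — two paths of length 4: r = 2·(1/2)^4 = 1/8).
Summing one r·B term per recipient: 2·0.5·0.198 + 1·0.5·0.259 + 1·0.125·0.202 = 0.35275.
0.35275 < 0.52: the indirect benefit is less than the cost.

No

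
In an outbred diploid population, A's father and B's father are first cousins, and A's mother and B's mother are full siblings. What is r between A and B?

Relatedness sums over independent paths through distinct common ancestors.
A and B are related in two ways: second cousins through their fathers (r = 1/32) and first cousins through their mothers (r = 1/8).
r = 1/32 + 1/8 = 5/32 = 0.15625.

0.15625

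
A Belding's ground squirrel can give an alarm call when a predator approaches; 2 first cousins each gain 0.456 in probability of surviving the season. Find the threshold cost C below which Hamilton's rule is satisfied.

0.114

r to a first cousin = 0.125 (first cousins share one grandparent pair — two paths of length 4: r = 2·(1/2)^4 = 1/8).
Hamilton's rule: n·r·B > C, so the trait is favored while C < n·r·B = 2·0.125·0.456 = 0.114.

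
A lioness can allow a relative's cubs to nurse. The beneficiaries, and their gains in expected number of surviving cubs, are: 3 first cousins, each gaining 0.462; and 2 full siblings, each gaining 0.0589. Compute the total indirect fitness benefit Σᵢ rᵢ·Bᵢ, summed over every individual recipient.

0.23215

r to a first cousin = 1/8 (first cousins share one grandparent pair — two paths of length 4: r = 2·(1/2)^4 = 1/8).
r to a full sibling = 1/2 (full sibs share both parents — two paths of length 2: r = 2·(1/2)^2 = 1/2).
Summing one r·B term per recipient: 3·0.125·0.462 + 2·0.5·0.0589 = 0.23215.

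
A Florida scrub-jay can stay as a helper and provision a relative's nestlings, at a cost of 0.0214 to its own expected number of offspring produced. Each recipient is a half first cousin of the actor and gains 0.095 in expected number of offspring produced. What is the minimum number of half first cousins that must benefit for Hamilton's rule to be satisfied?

r to a half first cousin = 1/16 (half first cousins share one grandparent — one path of length 4: r = (1/2)^4 = 1/16).
Hamilton's rule: n·r·B > C  ⇒  n > C/(r·B) = 0.0214/(0.0625·0.095) = 3.604.
The smallest integer exceeding 3.604 is 4.

4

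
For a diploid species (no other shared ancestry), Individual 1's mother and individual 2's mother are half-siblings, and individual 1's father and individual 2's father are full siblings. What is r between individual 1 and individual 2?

0.1875

With two independent routes of shared ancestry, r is the sum of the two contributions.
Individual 1 and individual 2 are related in two ways: half first cousins through their mothers (r = 1/16) and first cousins through their fathers (r = 1/8).
r = 1/16 + 1/8 = 3/16 = 0.1875.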